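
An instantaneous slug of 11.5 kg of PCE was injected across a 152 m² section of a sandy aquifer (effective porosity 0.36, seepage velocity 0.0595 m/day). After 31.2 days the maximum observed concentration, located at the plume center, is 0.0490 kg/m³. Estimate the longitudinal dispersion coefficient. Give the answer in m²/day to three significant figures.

0.0469 m²/day

At the plume center C_max = M/(n_e·A·√(4πDt)), so D = M²/(4πt·(n_e·A·C_max)²).
n_e·A·C_max = 0.36 × 152 × 0.0490 = 2.681 kg/m.
D = 11.5²/(4π × 31.2 × 2.681²) = 0.0469 m²/day.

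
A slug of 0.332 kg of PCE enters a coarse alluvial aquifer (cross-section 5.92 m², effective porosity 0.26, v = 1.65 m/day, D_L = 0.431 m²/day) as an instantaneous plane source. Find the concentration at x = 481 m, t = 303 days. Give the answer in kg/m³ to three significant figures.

For an instantaneous plane source, C(x,t) = M/(n_e·A·√(4πDt)) · exp(−(x−vt)²/(4Dt)), with n_e·A the pore (flow) area.
Plume center vt = 1.65 × 303 = 499.95 m, so the well at 481 m is 18.95 m upgradient of the peak.
√(4πDt) = 40.51 m, giving peak height M/(n_e·A·√(4πDt)) = 0.332/(0.26 × 5.92 × 40.51) = 0.005325 kg/m³.
(x−vt)²/(4Dt) = (-18.95)²/(4 × 0.431 × 303) = 0.6874; exp(−0.6874) = 0.5029.
C = 0.005325 × 0.5029 = 0.00268 kg/m³.

0.00268 kg/m³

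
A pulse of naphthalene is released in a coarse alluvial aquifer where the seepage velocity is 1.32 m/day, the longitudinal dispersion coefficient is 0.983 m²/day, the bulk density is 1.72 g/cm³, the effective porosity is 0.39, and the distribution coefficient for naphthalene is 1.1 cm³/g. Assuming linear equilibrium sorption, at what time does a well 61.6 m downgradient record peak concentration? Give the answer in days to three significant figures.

270 days

Retardation factor R = 1 + ρ_b·K_d/n = 1 + 1.72 × 1.1/0.39 = 5.851.
Sorption retards both mechanisms: v_R = v/R = 0.2256 m/day, D_R = D/R = 0.1680 m²/day.
Peak time from v_R²t² + 2D_R t − x² = 0: t = (√(D_R² + v_R²x²) − D_R)/v_R².
√(D_R² + v_R²x²) = √(0.1680² + 0.2256² × 61.6²) = 13.90; v_R² = 0.05090.
t = (13.90 − 0.1680)/0.05090 = 270 days.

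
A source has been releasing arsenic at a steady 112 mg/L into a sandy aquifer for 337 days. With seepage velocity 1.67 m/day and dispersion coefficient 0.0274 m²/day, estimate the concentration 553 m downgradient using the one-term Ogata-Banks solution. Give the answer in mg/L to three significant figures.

For a continuous step input, C/C₀ ≈ ½·erfc((x−vt)/(2√(Dt))).
vt = 1.67 × 337 = 562.79 m and 2√(Dt) = 2√(0.0274 × 337) = 6.077 m.
Argument (x−vt)/(2√(Dt)) = (553 − 562.79)/6.077 = -1.611; ½·erfc(-1.611) = 0.9886.
C = 112 × 0.9886 = 111 mg/L.

111 mg/L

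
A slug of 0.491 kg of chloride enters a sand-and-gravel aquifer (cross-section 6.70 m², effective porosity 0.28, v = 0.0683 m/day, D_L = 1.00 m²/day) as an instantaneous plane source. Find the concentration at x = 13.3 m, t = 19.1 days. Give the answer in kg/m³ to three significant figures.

0.00257 kg/m³

For an instantaneous plane source, C(x,t) = M/(n_e·A·√(4πDt)) · exp(−(x−vt)²/(4Dt)), with n_e·A the pore (flow) area.
Plume center vt = 0.0683 × 19.1 = 1.30453 m, so the well at 13.3 m is 11.99547 m downgradient of the peak.
√(4πDt) = 15.49 m, giving peak height M/(n_e·A·√(4πDt)) = 0.491/(0.28 × 6.70 × 15.49) = 0.01690 kg/m³.
(x−vt)²/(4Dt) = (11.99547)²/(4 × 1.00 × 19.1) = 1.883; exp(−1.883) = 0.1521.
C = 0.01690 × 0.1521 = 0.00257 kg/m³.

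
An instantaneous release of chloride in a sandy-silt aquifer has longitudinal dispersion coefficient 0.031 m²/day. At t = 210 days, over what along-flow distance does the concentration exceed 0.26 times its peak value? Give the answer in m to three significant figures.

The plume is Gaussian with σ = √(2Dt) = √(2 × 0.031 × 210) = 3.608 m.
C/C_peak = exp(−Δx²/(2σ²)) = 0.26 ⇒ Δx = σ·√(−2 ln 0.26) = 3.608 × 1.641 = 5.921 m.
Width = 2Δx = 11.8 m.

11.8 m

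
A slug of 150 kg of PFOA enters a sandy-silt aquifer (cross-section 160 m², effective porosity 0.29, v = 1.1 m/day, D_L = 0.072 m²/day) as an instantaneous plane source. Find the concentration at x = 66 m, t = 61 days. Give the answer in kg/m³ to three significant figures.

For an instantaneous plane source, C(x,t) = M/(n_e·A·√(4πDt)) · exp(−(x−vt)²/(4Dt)), with n_e·A the pore (flow) area.
Plume center vt = 1.1 × 61 = 67.1 m, so the well at 66 m is 1.1 m upgradient of the peak.
√(4πDt) = 7.429 m, giving peak height M/(n_e·A·√(4πDt)) = 150/(0.29 × 160 × 7.429) = 0.4352 kg/m³.
(x−vt)²/(4Dt) = (-1.1)²/(4 × 0.072 × 61) = 0.06888; exp(−0.06888) = 0.9334.
C = 0.4352 × 0.9334 = 0.406 kg/m³.

0.406 kg/m³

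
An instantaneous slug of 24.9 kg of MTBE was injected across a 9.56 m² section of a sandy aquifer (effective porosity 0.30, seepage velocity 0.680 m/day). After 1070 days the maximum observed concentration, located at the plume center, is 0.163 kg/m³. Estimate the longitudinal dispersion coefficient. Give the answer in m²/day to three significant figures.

0.211 m²/day

At the plume center C_max = M/(n_e·A·√(4πDt)), so D = M²/(4πt·(n_e·A·C_max)²).
n_e·A·C_max = 0.30 × 9.56 × 0.163 = 0.4675 kg/m.
D = 24.9²/(4π × 1070 × 0.4675²) = 0.211 m²/day.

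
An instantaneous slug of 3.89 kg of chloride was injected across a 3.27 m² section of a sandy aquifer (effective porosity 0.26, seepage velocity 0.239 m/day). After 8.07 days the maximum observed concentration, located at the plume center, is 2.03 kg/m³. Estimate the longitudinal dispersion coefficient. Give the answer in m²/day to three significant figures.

At the plume center C_max = M/(n_e·A·√(4πDt)), so D = M²/(4πt·(n_e·A·C_max)²).
n_e·A·C_max = 0.26 × 3.27 × 2.03 = 1.726 kg/m.
D = 3.89²/(4π × 8.07 × 1.726²) = 0.0501 m²/day.

0.0501 m²/day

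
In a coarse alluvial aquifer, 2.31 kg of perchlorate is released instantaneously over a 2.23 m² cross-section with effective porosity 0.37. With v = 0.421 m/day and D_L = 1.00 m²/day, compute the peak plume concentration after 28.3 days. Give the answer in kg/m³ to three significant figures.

The peak of an instantaneous 1D plume sits at x = vt; there the Gaussian factor is 1 and C_max = M/(n_e·A·√(4πDt)), where n_e·A is the pore area the mass is dissolved in.
√(4πDt) = √(4π × 1.00 × 28.3) = 18.86 m, so C_max = 2.31/(0.37 × 2.23 × 18.86) = 0.148 kg/m³.

0.148 kg/m³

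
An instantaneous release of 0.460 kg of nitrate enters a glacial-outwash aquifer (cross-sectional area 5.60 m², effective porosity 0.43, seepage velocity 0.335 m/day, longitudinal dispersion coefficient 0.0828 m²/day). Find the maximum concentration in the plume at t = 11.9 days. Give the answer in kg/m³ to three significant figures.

0.0543 kg/m³

The peak of an instantaneous 1D plume sits at x = vt; there the Gaussian factor is 1 and C_max = M/(n_e·A·√(4πDt)), where n_e·A is the pore area the mass is dissolved in.
√(4πDt) = √(4π × 0.0828 × 11.9) = 3.519 m, so C_max = 0.460/(0.43 × 5.60 × 3.519) = 0.0543 kg/m³.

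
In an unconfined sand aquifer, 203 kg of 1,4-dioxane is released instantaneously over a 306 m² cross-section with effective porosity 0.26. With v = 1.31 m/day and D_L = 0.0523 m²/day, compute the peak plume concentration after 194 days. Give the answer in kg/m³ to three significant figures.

The peak of an instantaneous 1D plume sits at x = vt; there the Gaussian factor is 1 and C_max = M/(n_e·A·√(4πDt)), where n_e·A is the pore area the mass is dissolved in.
√(4πDt) = √(4π × 0.0523 × 194) = 11.29 m, so C_max = 203/(0.26 × 306 × 11.29) = 0.226 kg/m³.

0.226 kg/m³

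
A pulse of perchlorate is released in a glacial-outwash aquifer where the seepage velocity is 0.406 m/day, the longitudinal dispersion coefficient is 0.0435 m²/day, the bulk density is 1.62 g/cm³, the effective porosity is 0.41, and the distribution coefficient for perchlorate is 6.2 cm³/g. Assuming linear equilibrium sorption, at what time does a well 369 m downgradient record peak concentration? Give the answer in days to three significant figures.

23200 days

Retardation factor R = 1 + ρ_b·K_d/n = 1 + 1.62 × 6.2/0.41 = 25.50.
Sorption retards both mechanisms: v_R = v/R = 0.01592 m/day, D_R = D/R = 0.001706 m²/day.
Peak time from v_R²t² + 2D_R t − x² = 0: t = (√(D_R² + v_R²x²) − D_R)/v_R².
√(D_R² + v_R²x²) = √(0.001706² + 0.01592² × 369²) = 5.874; v_R² = 0.0002534.
t = (5.874 − 0.001706)/0.0002534 = 23200 days.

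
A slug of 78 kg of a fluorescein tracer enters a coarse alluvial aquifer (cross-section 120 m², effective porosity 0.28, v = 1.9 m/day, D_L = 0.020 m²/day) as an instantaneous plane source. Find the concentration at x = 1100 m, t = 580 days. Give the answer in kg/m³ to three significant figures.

For an instantaneous plane source, C(x,t) = M/(n_e·A·√(4πDt)) · exp(−(x−vt)²/(4Dt)), with n_e·A the pore (flow) area.
Plume center vt = 1.9 × 580 = 1102 m, so the well at 1100 m is 2 m upgradient of the peak.
√(4πDt) = 12.07 m, giving peak height M/(n_e·A·√(4πDt)) = 78/(0.28 × 120 × 12.07) = 0.1923 kg/m³.
(x−vt)²/(4Dt) = (-2)²/(4 × 0.020 × 580) = 0.08621; exp(−0.08621) = 0.9174.
C = 0.1923 × 0.9174 = 0.176 kg/m³.

0.176 kg/m³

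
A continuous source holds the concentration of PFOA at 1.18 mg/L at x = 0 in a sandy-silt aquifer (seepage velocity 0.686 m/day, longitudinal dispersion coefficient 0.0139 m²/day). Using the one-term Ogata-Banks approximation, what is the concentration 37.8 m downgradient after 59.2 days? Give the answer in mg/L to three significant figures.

1.16 mg/L

For a continuous step input, C/C₀ ≈ ½·erfc((x−vt)/(2√(Dt))).
vt = 0.686 × 59.2 = 40.6112 m and 2√(Dt) = 2√(0.0139 × 59.2) = 1.814 m.
Argument (x−vt)/(2√(Dt)) = (37.8 − 40.6112)/1.814 = -1.550; ½·erfc(-1.550) = 0.9858.
C = 1.18 × 0.9858 = 1.16 mg/L.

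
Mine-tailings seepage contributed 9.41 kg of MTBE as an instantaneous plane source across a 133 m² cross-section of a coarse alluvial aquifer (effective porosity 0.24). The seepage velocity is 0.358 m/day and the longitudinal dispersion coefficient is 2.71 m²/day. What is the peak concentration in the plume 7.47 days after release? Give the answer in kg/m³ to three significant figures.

0.0185 kg/m³

The peak of an instantaneous 1D plume sits at x = vt; there the Gaussian factor is 1 and C_max = M/(n_e·A·√(4πDt)), where n_e·A is the pore area the mass is dissolved in.
√(4πDt) = √(4π × 2.71 × 7.47) = 15.95 m, so C_max = 9.41/(0.24 × 133 × 15.95) = 0.0185 kg/m³.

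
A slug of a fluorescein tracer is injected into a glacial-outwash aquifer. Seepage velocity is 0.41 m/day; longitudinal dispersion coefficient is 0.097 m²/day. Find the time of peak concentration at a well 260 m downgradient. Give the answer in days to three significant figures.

For the 1D instantaneous-source solution, setting ∂C/∂t = 0 at fixed x gives v²t² + 2Dt − x² = 0, so t = (√(D² + v²x²) − D)/v².
√(D² + v²x²) = √(0.097² + 0.41² × 260²) = 106.6; v² = 0.1681.
t = (106.6 − 0.097)/0.1681 = 634 days (vs. the pure-advection estimate x/v = 634 d).

634 days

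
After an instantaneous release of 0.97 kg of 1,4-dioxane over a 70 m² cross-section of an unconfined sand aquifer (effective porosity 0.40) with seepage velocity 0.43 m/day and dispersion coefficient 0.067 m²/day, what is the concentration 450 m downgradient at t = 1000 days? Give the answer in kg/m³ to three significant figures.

For an instantaneous plane source, C(x,t) = M/(n_e·A·√(4πDt)) · exp(−(x−vt)²/(4Dt)), with n_e·A the pore (flow) area.
Plume center vt = 0.43 × 1000 = 430 m, so the well at 450 m is 20 m downgradient of the peak.
√(4πDt) = 29.02 m, giving peak height M/(n_e·A·√(4πDt)) = 0.97/(0.40 × 70 × 29.02) = 0.001194 kg/m³.
(x−vt)²/(4Dt) = (20)²/(4 × 0.067 × 1000) = 1.493; exp(−1.493) = 0.2247.
C = 0.001194 × 0.2247 = 0.000268 kg/m³.

0.000268 kg/m³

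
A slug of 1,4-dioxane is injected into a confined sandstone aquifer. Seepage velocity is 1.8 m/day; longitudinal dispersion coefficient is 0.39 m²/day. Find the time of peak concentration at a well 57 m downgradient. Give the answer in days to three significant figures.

For the 1D instantaneous-source solution, setting ∂C/∂t = 0 at fixed x gives v²t² + 2Dt − x² = 0, so t = (√(D² + v²x²) − D)/v².
√(D² + v²x²) = √(0.39² + 1.8² × 57²) = 102.6; v² = 3.24.
t = (102.6 − 0.39)/3.24 = 31.5 days (vs. the pure-advection estimate x/v = 31.7 d).

31.5 days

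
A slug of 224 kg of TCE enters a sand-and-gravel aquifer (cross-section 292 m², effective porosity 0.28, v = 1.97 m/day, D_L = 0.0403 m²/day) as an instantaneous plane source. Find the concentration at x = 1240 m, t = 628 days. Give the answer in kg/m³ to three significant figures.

0.142 kg/m³

For an instantaneous plane source, C(x,t) = M/(n_e·A·√(4πDt)) · exp(−(x−vt)²/(4Dt)), with n_e·A the pore (flow) area.
Plume center vt = 1.97 × 628 = 1237.16 m, so the well at 1240 m is 2.84 m downgradient of the peak.
√(4πDt) = 17.83 m, giving peak height M/(n_e·A·√(4πDt)) = 224/(0.28 × 292 × 17.83) = 0.1537 kg/m³.
(x−vt)²/(4Dt) = (2.84)²/(4 × 0.0403 × 628) = 0.07967; exp(−0.07967) = 0.9234.
C = 0.1537 × 0.9234 = 0.142 kg/m³.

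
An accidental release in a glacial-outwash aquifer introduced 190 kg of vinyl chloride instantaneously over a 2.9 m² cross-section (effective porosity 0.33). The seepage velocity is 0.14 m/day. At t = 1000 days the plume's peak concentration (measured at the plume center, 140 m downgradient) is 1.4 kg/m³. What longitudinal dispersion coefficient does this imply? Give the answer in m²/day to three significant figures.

1.60 m²/day

At the plume center C_max = M/(n_e·A·√(4πDt)), so D = M²/(4πt·(n_e·A·C_max)²).
n_e·A·C_max = 0.33 × 2.9 × 1.4 = 1.340 kg/m.
D = 190²/(4π × 1000 × 1.340²) = 1.60 m²/day.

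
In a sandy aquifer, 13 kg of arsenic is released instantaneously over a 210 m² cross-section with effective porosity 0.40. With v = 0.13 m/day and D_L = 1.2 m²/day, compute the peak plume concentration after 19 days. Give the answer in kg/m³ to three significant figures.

The peak of an instantaneous 1D plume sits at x = vt; there the Gaussian factor is 1 and C_max = M/(n_e·A·√(4πDt)), where n_e·A is the pore area the mass is dissolved in.
√(4πDt) = √(4π × 1.2 × 19) = 16.93 m, so C_max = 13/(0.40 × 210 × 16.93) = 0.00914 kg/m³.

0.00914 kg/m³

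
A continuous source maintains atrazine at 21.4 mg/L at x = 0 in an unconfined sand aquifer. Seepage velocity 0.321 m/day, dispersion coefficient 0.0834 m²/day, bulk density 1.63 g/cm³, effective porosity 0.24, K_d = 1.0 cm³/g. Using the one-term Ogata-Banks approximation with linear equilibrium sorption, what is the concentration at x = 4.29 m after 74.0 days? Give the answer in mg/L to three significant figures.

3.47 mg/L

Retardation factor R = 1 + ρ_b·K_d/n = 1 + 1.63 × 1.0/0.24 = 7.792.
Sorption retards both mechanisms: v_R = v/R = 0.04120 m/day, D_R = D/R = 0.01070 m²/day.
v_R·t = 0.04120 × 74.0 = 3.0488 m; 2√(D_R t) = 1.780 m; argument = (4.29 − 3.0488)/1.780 = 0.6973.
C = C₀ × ½·erfc(0.6973) = 21.4 × 0.1620 = 3.47 mg/L.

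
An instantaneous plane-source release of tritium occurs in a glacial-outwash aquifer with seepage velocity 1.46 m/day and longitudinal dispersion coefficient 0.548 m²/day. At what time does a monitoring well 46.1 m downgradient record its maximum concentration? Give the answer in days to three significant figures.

For the 1D instantaneous-source solution, setting ∂C/∂t = 0 at fixed x gives v²t² + 2Dt − x² = 0, so t = (√(D² + v²x²) − D)/v².
√(D² + v²x²) = √(0.548² + 1.46² × 46.1²) = 67.31; v² = 2.1316.
t = (67.31 − 0.548)/2.1316 = 31.3 days (vs. the pure-advection estimate x/v = 31.6 d).

31.3 days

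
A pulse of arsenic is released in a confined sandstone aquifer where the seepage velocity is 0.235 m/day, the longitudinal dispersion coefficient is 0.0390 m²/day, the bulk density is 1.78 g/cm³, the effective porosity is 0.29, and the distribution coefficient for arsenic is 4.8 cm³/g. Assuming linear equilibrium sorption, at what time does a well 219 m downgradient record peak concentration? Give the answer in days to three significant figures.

Retardation factor R = 1 + ρ_b·K_d/n = 1 + 1.78 × 4.8/0.29 = 30.46.
Sorption retards both mechanisms: v_R = v/R = 0.007715 m/day, D_R = D/R = 0.001280 m²/day.
Peak time from v_R²t² + 2D_R t − x² = 0: t = (√(D_R² + v_R²x²) − D_R)/v_R².
√(D_R² + v_R²x²) = √(0.001280² + 0.007715² × 219²) = 1.690; v_R² = 5.952e-05.
t = (1.690 − 0.001280)/5.952e-05 = 28400 days.

28400 days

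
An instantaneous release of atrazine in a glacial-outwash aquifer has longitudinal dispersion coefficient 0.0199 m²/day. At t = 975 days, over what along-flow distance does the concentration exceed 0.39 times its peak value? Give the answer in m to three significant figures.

The plume is Gaussian with σ = √(2Dt) = √(2 × 0.0199 × 975) = 6.229 m.
C/C_peak = exp(−Δx²/(2σ²)) = 0.39 ⇒ Δx = σ·√(−2 ln 0.39) = 6.229 × 1.372 = 8.546 m.
Width = 2Δx = 17.1 m.

17.1 m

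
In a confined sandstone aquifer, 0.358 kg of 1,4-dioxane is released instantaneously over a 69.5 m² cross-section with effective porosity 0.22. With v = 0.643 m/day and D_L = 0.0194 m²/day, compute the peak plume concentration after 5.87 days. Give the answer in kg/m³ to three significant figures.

The peak of an instantaneous 1D plume sits at x = vt; there the Gaussian factor is 1 and C_max = M/(n_e·A·√(4πDt)), where n_e·A is the pore area the mass is dissolved in.
√(4πDt) = √(4π × 0.0194 × 5.87) = 1.196 m, so C_max = 0.358/(0.22 × 69.5 × 1.196) = 0.0196 kg/m³.

0.0196 kg/m³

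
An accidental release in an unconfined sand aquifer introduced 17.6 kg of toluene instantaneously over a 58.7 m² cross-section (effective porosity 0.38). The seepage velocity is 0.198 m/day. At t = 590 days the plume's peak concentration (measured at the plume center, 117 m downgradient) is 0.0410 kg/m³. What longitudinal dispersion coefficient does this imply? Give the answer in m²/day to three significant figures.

0.0500 m²/day

At the plume center C_max = M/(n_e·A·√(4πDt)), so D = M²/(4πt·(n_e·A·C_max)²).
n_e·A·C_max = 0.38 × 58.7 × 0.0410 = 0.9145 kg/m.
D = 17.6²/(4π × 590 × 0.9145²) = 0.0500 m²/day.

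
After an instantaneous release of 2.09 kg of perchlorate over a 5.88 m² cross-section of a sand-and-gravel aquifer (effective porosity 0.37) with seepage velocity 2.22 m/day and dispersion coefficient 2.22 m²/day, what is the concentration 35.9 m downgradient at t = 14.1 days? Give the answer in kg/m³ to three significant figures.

0.0409 kg/m³

For an instantaneous plane source, C(x,t) = M/(n_e·A·√(4πDt)) · exp(−(x−vt)²/(4Dt)), with n_e·A the pore (flow) area.
Plume center vt = 2.22 × 14.1 = 31.302 m, so the well at 35.9 m is 4.598 m downgradient of the peak.
√(4πDt) = 19.83 m, giving peak height M/(n_e·A·√(4πDt)) = 2.09/(0.37 × 5.88 × 19.83) = 0.04844 kg/m³.
(x−vt)²/(4Dt) = (4.598)²/(4 × 2.22 × 14.1) = 0.1689; exp(−0.1689) = 0.8446.
C = 0.04844 × 0.8446 = 0.0409 kg/m³.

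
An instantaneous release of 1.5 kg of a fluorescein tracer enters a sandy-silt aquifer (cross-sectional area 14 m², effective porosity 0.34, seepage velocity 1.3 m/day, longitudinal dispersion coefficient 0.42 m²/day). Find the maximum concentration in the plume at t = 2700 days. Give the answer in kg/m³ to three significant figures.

0.00264 kg/m³

The peak of an instantaneous 1D plume sits at x = vt; there the Gaussian factor is 1 and C_max = M/(n_e·A·√(4πDt)), where n_e·A is the pore area the mass is dissolved in.
√(4πDt) = √(4π × 0.42 × 2700) = 119.4 m, so C_max = 1.5/(0.34 × 14 × 119.4) = 0.00264 kg/m³.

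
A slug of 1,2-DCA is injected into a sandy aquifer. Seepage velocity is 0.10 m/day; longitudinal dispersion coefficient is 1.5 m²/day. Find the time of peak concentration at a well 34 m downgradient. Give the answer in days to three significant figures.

For the 1D instantaneous-source solution, setting ∂C/∂t = 0 at fixed x gives v²t² + 2Dt − x² = 0, so t = (√(D² + v²x²) − D)/v².
√(D² + v²x²) = √(1.5² + 0.10² × 34²) = 3.716; v² = 0.01.
t = (3.716 − 1.5)/0.01 = 222 days (vs. the pure-advection estimate x/v = 340 d).

222 days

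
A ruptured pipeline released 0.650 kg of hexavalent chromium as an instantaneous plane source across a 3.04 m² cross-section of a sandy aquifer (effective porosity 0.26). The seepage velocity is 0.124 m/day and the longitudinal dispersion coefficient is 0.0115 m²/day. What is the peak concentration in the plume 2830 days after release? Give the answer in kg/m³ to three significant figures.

The peak of an instantaneous 1D plume sits at x = vt; there the Gaussian factor is 1 and C_max = M/(n_e·A·√(4πDt)), where n_e·A is the pore area the mass is dissolved in.
√(4πDt) = √(4π × 0.0115 × 2830) = 20.22 m, so C_max = 0.650/(0.26 × 3.04 × 20.22) = 0.0407 kg/m³.

0.0407 kg/m³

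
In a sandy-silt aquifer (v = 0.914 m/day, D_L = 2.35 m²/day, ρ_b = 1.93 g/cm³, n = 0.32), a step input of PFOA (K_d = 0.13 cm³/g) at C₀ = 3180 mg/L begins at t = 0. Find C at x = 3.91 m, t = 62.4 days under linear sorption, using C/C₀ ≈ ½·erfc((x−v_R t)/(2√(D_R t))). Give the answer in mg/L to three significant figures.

Retardation factor R = 1 + ρ_b·K_d/n = 1 + 1.93 × 0.13/0.32 = 1.784.
Sorption retards both mechanisms: v_R = v/R = 0.5123 m/day, D_R = D/R = 1.317 m²/day.
v_R·t = 0.5123 × 62.4 = 31.96752 m; 2√(D_R t) = 18.13 m; argument = (3.91 − 31.96752)/18.13 = -1.548.
C = C₀ × ½·erfc(-1.548) = 3180 × 0.9857 = 3130 mg/L.

3130 mg/L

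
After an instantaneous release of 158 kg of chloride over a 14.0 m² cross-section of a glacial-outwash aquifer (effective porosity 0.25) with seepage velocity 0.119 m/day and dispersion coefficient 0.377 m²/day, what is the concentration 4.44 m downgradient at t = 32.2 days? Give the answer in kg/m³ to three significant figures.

3.63 kg/m³

For an instantaneous plane source, C(x,t) = M/(n_e·A·√(4πDt)) · exp(−(x−vt)²/(4Dt)), with n_e·A the pore (flow) area.
Plume center vt = 0.119 × 32.2 = 3.8318 m, so the well at 4.44 m is 0.6082 m downgradient of the peak.
√(4πDt) = 12.35 m, giving peak height M/(n_e·A·√(4πDt)) = 158/(0.25 × 14.0 × 12.35) = 3.655 kg/m³.
(x−vt)²/(4Dt) = (0.6082)²/(4 × 0.377 × 32.2) = 0.007618; exp(−0.007618) = 0.9924.
C = 3.655 × 0.9924 = 3.63 kg/m³.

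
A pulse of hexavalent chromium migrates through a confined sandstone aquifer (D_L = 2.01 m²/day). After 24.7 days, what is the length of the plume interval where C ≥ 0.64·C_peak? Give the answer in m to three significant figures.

18.8 m

The plume is Gaussian with σ = √(2Dt) = √(2 × 2.01 × 24.7) = 9.965 m.
C/C_peak = exp(−Δx²/(2σ²)) = 0.64 ⇒ Δx = σ·√(−2 ln 0.64) = 9.965 × 0.9448 = 9.415 m.
Width = 2Δx = 18.8 m.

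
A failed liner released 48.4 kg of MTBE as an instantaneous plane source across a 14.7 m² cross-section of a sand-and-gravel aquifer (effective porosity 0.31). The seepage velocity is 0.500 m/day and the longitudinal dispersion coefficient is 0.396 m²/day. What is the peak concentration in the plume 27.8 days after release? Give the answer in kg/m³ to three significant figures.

The peak of an instantaneous 1D plume sits at x = vt; there the Gaussian factor is 1 and C_max = M/(n_e·A·√(4πDt)), where n_e·A is the pore area the mass is dissolved in.
√(4πDt) = √(4π × 0.396 × 27.8) = 11.76 m, so C_max = 48.4/(0.31 × 14.7 × 11.76) = 0.903 kg/m³.

0.903 kg/m³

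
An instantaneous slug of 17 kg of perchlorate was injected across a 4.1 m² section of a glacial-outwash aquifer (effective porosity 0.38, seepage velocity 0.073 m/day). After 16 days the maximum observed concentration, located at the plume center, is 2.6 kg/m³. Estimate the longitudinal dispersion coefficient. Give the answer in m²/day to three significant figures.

At the plume center C_max = M/(n_e·A·√(4πDt)), so D = M²/(4πt·(n_e·A·C_max)²).
n_e·A·C_max = 0.38 × 4.1 × 2.6 = 4.051 kg/m.
D = 17²/(4π × 16 × 4.051²) = 0.0876 m²/day.

0.0876 m²/day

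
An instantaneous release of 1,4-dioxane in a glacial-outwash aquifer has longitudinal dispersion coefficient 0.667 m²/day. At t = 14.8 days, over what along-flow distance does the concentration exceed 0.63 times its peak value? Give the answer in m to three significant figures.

8.54 m

The plume is Gaussian with σ = √(2Dt) = √(2 × 0.667 × 14.8) = 4.443 m.
C/C_peak = exp(−Δx²/(2σ²)) = 0.63 ⇒ Δx = σ·√(−2 ln 0.63) = 4.443 × 0.9613 = 4.271 m.
Width = 2Δx = 8.54 m.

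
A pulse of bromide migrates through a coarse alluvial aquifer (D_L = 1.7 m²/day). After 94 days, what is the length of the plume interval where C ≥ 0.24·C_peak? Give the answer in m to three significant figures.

60.4 m

The plume is Gaussian with σ = √(2Dt) = √(2 × 1.7 × 94) = 17.88 m.
C/C_peak = exp(−Δx²/(2σ²)) = 0.24 ⇒ Δx = σ·√(−2 ln 0.24) = 17.88 × 1.689 = 30.20 m.
Width = 2Δx = 60.4 m.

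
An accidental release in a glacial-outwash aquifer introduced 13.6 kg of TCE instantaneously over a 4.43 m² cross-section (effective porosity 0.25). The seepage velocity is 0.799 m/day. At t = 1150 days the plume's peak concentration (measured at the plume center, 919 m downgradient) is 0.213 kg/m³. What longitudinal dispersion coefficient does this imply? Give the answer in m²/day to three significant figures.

At the plume center C_max = M/(n_e·A·√(4πDt)), so D = M²/(4πt·(n_e·A·C_max)²).
n_e·A·C_max = 0.25 × 4.43 × 0.213 = 0.2359 kg/m.
D = 13.6²/(4π × 1150 × 0.2359²) = 0.230 m²/day.

0.230 m²/day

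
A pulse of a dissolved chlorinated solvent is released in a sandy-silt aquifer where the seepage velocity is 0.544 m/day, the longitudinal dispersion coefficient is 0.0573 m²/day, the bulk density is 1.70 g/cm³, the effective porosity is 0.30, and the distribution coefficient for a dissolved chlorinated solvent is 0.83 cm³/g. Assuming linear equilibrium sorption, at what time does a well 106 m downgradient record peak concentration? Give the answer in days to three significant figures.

1110 days

Retardation factor R = 1 + ρ_b·K_d/n = 1 + 1.70 × 0.83/0.30 = 5.703.
Sorption retards both mechanisms: v_R = v/R = 0.09539 m/day, D_R = D/R = 0.01005 m²/day.
Peak time from v_R²t² + 2D_R t − x² = 0: t = (√(D_R² + v_R²x²) − D_R)/v_R².
√(D_R² + v_R²x²) = √(0.01005² + 0.09539² × 106²) = 10.11; v_R² = 0.009099.
t = (10.11 − 0.01005)/0.009099 = 1110 days.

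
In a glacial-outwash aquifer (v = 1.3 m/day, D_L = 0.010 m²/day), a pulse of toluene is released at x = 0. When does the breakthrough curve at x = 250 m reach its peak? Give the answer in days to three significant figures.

192 days

For the 1D instantaneous-source solution, setting ∂C/∂t = 0 at fixed x gives v²t² + 2Dt − x² = 0, so t = (√(D² + v²x²) − D)/v².
√(D² + v²x²) = √(0.010² + 1.3² × 250²) = 325.0; v² = 1.69.
t = (325.0 − 0.010)/1.69 = 192 days (vs. the pure-advection estimate x/v = 192 d).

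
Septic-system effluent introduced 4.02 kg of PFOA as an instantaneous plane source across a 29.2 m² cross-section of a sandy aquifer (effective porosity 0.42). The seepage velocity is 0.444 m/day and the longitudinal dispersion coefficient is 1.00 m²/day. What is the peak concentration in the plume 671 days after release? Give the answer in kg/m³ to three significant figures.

The peak of an instantaneous 1D plume sits at x = vt; there the Gaussian factor is 1 and C_max = M/(n_e·A·√(4πDt)), where n_e·A is the pore area the mass is dissolved in.
√(4πDt) = √(4π × 1.00 × 671) = 91.83 m, so C_max = 4.02/(0.42 × 29.2 × 91.83) = 0.00357 kg/m³.

0.00357 kg/m³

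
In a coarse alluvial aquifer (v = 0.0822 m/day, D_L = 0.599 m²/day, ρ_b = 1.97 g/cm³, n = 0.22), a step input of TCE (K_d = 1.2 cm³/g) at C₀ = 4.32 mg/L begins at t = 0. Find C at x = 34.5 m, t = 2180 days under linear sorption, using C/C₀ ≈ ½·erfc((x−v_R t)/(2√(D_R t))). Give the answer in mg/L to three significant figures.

Retardation factor R = 1 + ρ_b·K_d/n = 1 + 1.97 × 1.2/0.22 = 11.75.
Sorption retards both mechanisms: v_R = v/R = 0.006996 m/day, D_R = D/R = 0.05098 m²/day.
v_R·t = 0.006996 × 2180 = 15.25128 m; 2√(D_R t) = 21.08 m; argument = (34.5 − 15.25128)/21.08 = 0.9131.
C = C₀ × ½·erfc(0.9131) = 4.32 × 0.09830 = 0.425 mg/L.

0.425 mg/L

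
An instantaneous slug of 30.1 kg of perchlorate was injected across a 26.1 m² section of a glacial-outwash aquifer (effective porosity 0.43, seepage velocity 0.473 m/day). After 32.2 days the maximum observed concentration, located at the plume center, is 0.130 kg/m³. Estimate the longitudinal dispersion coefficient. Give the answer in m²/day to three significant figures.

1.05 m²/day

At the plume center C_max = M/(n_e·A·√(4πDt)), so D = M²/(4πt·(n_e·A·C_max)²).
n_e·A·C_max = 0.43 × 26.1 × 0.130 = 1.459 kg/m.
D = 30.1²/(4π × 32.2 × 1.459²) = 1.05 m²/day.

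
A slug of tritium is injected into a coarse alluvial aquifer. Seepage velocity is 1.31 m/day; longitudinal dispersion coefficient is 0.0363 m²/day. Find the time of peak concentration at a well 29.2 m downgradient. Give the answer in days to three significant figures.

For the 1D instantaneous-source solution, setting ∂C/∂t = 0 at fixed x gives v²t² + 2Dt − x² = 0, so t = (√(D² + v²x²) − D)/v².
√(D² + v²x²) = √(0.0363² + 1.31² × 29.2²) = 38.25; v² = 1.7161.
t = (38.25 − 0.0363)/1.7161 = 22.3 days (vs. the pure-advection estimate x/v = 22.3 d).

22.3 days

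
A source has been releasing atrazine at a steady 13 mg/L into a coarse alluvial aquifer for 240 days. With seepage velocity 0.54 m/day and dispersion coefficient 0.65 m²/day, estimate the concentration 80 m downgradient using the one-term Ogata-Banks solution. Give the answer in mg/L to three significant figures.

For a continuous step input, C/C₀ ≈ ½·erfc((x−vt)/(2√(Dt))).
vt = 0.54 × 240 = 129.6 m and 2√(Dt) = 2√(0.65 × 240) = 24.98 m.
Argument (x−vt)/(2√(Dt)) = (80 − 129.6)/24.98 = -1.986; ½·erfc(-1.986) = 0.9975.
C = 13 × 0.9975 = 13.0 mg/L.

13.0 mg/L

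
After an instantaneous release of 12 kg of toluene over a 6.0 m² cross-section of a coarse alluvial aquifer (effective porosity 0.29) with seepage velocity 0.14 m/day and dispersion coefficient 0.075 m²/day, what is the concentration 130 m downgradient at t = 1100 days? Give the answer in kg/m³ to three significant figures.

For an instantaneous plane source, C(x,t) = M/(n_e·A·√(4πDt)) · exp(−(x−vt)²/(4Dt)), with n_e·A the pore (flow) area.
Plume center vt = 0.14 × 1100 = 154 m, so the well at 130 m is 24 m upgradient of the peak.
√(4πDt) = 32.20 m, giving peak height M/(n_e·A·√(4πDt)) = 12/(0.29 × 6.0 × 32.20) = 0.2142 kg/m³.
(x−vt)²/(4Dt) = (-24)²/(4 × 0.075 × 1100) = 1.745; exp(−1.745) = 0.1746.
C = 0.2142 × 0.1746 = 0.0374 kg/m³.

0.0374 kg/m³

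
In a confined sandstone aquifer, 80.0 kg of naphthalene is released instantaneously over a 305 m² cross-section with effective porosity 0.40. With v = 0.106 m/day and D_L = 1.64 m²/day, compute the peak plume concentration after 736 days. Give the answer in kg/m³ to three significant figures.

The peak of an instantaneous 1D plume sits at x = vt; there the Gaussian factor is 1 and C_max = M/(n_e·A·√(4πDt)), where n_e·A is the pore area the mass is dissolved in.
√(4πDt) = √(4π × 1.64 × 736) = 123.2 m, so C_max = 80.0/(0.40 × 305 × 123.2) = 0.00532 kg/m³.

0.00532 kg/m³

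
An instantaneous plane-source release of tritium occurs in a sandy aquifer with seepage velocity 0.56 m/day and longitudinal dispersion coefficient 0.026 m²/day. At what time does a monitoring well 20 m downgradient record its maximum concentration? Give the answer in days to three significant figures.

For the 1D instantaneous-source solution, setting ∂C/∂t = 0 at fixed x gives v²t² + 2Dt − x² = 0, so t = (√(D² + v²x²) − D)/v².
√(D² + v²x²) = √(0.026² + 0.56² × 20²) = 11.20; v² = 0.3136.
t = (11.20 − 0.026)/0.3136 = 35.6 days (vs. the pure-advection estimate x/v = 35.7 d).

35.6 days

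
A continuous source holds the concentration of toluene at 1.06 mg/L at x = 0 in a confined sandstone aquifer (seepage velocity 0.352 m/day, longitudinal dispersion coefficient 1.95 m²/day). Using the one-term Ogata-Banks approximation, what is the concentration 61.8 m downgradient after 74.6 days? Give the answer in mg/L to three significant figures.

For a continuous step input, C/C₀ ≈ ½·erfc((x−vt)/(2√(Dt))).
vt = 0.352 × 74.6 = 26.2592 m and 2√(Dt) = 2√(1.95 × 74.6) = 24.12 m.
Argument (x−vt)/(2√(Dt)) = (61.8 − 26.2592)/24.12 = 1.473; ½·erfc(1.473) = 0.01862.
C = 1.06 × 0.01862 = 0.0197 mg/L.

0.0197 mg/L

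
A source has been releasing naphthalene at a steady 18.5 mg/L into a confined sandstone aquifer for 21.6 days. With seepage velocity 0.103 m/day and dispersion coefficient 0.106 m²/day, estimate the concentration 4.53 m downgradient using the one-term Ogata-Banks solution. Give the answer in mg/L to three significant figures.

2.60 mg/L

For a continuous step input, C/C₀ ≈ ½·erfc((x−vt)/(2√(Dt))).
vt = 0.103 × 21.6 = 2.2248 m and 2√(Dt) = 2√(0.106 × 21.6) = 3.026 m.
Argument (x−vt)/(2√(Dt)) = (4.53 − 2.2248)/3.026 = 0.7618; ½·erfc(0.7618) = 0.1407.
C = 18.5 × 0.1407 = 2.60 mg/L.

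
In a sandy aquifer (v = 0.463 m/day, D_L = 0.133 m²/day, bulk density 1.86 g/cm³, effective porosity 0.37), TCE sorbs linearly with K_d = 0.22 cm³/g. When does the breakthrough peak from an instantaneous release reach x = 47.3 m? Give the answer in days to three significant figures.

214 days

Retardation factor R = 1 + ρ_b·K_d/n = 1 + 1.86 × 0.22/0.37 = 2.106.
Sorption retards both mechanisms: v_R = v/R = 0.2198 m/day, D_R = D/R = 0.06315 m²/day.
Peak time from v_R²t² + 2D_R t − x² = 0: t = (√(D_R² + v_R²x²) − D_R)/v_R².
√(D_R² + v_R²x²) = √(0.06315² + 0.2198² × 47.3²) = 10.40; v_R² = 0.04831.
t = (10.40 − 0.06315)/0.04831 = 214 days.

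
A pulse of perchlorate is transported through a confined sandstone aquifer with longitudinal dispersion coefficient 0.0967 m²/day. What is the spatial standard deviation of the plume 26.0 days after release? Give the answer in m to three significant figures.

Dispersive spreading gives a Gaussian with σ² = 2Dt; advection only shifts the center.
σ = √(2 × 0.0967 × 26.0) = 2.24 m.

2.24 m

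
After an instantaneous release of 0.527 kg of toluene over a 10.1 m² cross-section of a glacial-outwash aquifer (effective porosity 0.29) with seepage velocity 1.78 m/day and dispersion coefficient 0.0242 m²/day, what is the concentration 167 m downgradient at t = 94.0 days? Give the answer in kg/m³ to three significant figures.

For an instantaneous plane source, C(x,t) = M/(n_e·A·√(4πDt)) · exp(−(x−vt)²/(4Dt)), with n_e·A the pore (flow) area.
Plume center vt = 1.78 × 94.0 = 167.32 m, so the well at 167 m is 0.32 m upgradient of the peak.
√(4πDt) = 5.347 m, giving peak height M/(n_e·A·√(4πDt)) = 0.527/(0.29 × 10.1 × 5.347) = 0.03365 kg/m³.
(x−vt)²/(4Dt) = (-0.32)²/(4 × 0.0242 × 94.0) = 0.01125; exp(−0.01125) = 0.9888.
C = 0.03365 × 0.9888 = 0.0333 kg/m³.

0.0333 kg/m³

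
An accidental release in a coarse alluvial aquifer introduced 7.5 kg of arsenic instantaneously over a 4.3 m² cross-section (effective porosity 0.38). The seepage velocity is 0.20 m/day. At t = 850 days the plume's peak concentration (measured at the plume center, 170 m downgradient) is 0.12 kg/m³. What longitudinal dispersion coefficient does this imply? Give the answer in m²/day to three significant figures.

At the plume center C_max = M/(n_e·A·√(4πDt)), so D = M²/(4πt·(n_e·A·C_max)²).
n_e·A·C_max = 0.38 × 4.3 × 0.12 = 0.1961 kg/m.
D = 7.5²/(4π × 850 × 0.1961²) = 0.137 m²/day.

0.137 m²/day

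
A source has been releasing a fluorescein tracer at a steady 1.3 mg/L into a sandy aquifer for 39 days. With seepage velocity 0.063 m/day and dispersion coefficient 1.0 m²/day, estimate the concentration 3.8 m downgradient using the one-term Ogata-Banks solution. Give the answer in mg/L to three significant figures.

For a continuous step input, C/C₀ ≈ ½·erfc((x−vt)/(2√(Dt))).
vt = 0.063 × 39 = 2.457 m and 2√(Dt) = 2√(1.0 × 39) = 12.49 m.
Argument (x−vt)/(2√(Dt)) = (3.8 − 2.457)/12.49 = 0.1075; ½·erfc(0.1075) = 0.4396.
C = 1.3 × 0.4396 = 0.571 mg/L.

0.571 mg/L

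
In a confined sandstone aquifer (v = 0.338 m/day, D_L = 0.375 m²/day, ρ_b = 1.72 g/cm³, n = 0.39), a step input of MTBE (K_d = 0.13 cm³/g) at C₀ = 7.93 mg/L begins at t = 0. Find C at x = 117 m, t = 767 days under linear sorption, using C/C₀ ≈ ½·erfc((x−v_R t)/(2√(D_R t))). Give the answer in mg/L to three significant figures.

Retardation factor R = 1 + ρ_b·K_d/n = 1 + 1.72 × 0.13/0.39 = 1.573.
Sorption retards both mechanisms: v_R = v/R = 0.2149 m/day, D_R = D/R = 0.2384 m²/day.
v_R·t = 0.2149 × 767 = 164.8283 m; 2√(D_R t) = 27.04 m; argument = (117 − 164.8283)/27.04 = -1.769.
C = C₀ × ½·erfc(-1.769) = 7.93 × 0.9938 = 7.88 mg/L.

7.88 mg/L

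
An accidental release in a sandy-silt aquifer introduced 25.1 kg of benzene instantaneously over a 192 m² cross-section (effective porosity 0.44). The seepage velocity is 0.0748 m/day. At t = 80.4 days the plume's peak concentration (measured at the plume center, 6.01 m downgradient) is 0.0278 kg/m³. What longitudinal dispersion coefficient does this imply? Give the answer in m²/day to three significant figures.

At the plume center C_max = M/(n_e·A·√(4πDt)), so D = M²/(4πt·(n_e·A·C_max)²).
n_e·A·C_max = 0.44 × 192 × 0.0278 = 2.349 kg/m.
D = 25.1²/(4π × 80.4 × 2.349²) = 0.113 m²/day.

0.113 m²/day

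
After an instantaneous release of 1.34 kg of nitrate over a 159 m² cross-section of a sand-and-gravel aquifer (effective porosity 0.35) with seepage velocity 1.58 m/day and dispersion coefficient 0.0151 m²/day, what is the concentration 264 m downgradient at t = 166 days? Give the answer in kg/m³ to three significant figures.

For an instantaneous plane source, C(x,t) = M/(n_e·A·√(4πDt)) · exp(−(x−vt)²/(4Dt)), with n_e·A the pore (flow) area.
Plume center vt = 1.58 × 166 = 262.28 m, so the well at 264 m is 1.72 m downgradient of the peak.
√(4πDt) = 5.612 m, giving peak height M/(n_e·A·√(4πDt)) = 1.34/(0.35 × 159 × 5.612) = 0.004291 kg/m³.
(x−vt)²/(4Dt) = (1.72)²/(4 × 0.0151 × 166) = 0.2951; exp(−0.2951) = 0.7445.
C = 0.004291 × 0.7445 = 0.00319 kg/m³.

0.00319 kg/m³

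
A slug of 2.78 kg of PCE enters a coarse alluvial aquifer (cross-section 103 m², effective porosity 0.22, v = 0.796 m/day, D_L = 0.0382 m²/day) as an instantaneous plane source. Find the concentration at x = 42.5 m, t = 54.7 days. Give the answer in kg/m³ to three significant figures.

For an instantaneous plane source, C(x,t) = M/(n_e·A·√(4πDt)) · exp(−(x−vt)²/(4Dt)), with n_e·A the pore (flow) area.
Plume center vt = 0.796 × 54.7 = 43.5412 m, so the well at 42.5 m is 1.0412 m upgradient of the peak.
√(4πDt) = 5.124 m, giving peak height M/(n_e·A·√(4πDt)) = 2.78/(0.22 × 103 × 5.124) = 0.02394 kg/m³.
(x−vt)²/(4Dt) = (-1.0412)²/(4 × 0.0382 × 54.7) = 0.1297; exp(−0.1297) = 0.8784.
C = 0.02394 × 0.8784 = 0.0210 kg/m³.

0.0210 kg/m³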